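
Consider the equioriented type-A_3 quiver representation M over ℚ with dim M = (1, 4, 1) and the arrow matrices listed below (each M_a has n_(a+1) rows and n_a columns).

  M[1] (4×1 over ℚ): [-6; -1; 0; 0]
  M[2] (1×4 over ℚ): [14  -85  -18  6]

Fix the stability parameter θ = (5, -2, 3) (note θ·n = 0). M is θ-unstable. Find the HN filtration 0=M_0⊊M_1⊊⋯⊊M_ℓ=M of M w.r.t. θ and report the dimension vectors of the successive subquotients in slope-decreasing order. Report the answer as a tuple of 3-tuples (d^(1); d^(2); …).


Barcode: M ≅ I[1,3], I[2,2]^3. HN layers by μ_θ (3 steps, strictly decreasing):
  μ^(1)=3; μ^(2)=3/2; μ^(3)=-2

((0, 0, 1); (1, 1, 0); (0, 3, 0))


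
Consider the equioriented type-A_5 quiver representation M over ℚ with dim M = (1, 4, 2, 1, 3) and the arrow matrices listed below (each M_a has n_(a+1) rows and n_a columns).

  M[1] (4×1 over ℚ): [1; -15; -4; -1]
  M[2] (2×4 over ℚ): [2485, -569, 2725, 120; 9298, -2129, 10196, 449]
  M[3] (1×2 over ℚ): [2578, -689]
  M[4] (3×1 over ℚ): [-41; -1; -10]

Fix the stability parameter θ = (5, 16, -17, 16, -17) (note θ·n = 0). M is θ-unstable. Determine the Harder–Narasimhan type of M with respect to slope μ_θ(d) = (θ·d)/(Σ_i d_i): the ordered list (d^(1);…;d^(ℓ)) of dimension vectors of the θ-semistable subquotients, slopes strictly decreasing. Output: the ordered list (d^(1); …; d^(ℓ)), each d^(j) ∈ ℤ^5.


Barcode: M ≅ I[1,2], I[2,2], I[2,3], I[2,5], I[5,5]^2. HN layers by μ_θ (4 steps, strictly decreasing):
  μ^(1)=16; μ^(2)=5; μ^(3)=-1/2; μ^(4)=-17

((0, 2, 0, 0, 0); (1, 0, 0, 0, 0); (0, 2, 2, 1, 1); (0, 0, 0, 0, 2))


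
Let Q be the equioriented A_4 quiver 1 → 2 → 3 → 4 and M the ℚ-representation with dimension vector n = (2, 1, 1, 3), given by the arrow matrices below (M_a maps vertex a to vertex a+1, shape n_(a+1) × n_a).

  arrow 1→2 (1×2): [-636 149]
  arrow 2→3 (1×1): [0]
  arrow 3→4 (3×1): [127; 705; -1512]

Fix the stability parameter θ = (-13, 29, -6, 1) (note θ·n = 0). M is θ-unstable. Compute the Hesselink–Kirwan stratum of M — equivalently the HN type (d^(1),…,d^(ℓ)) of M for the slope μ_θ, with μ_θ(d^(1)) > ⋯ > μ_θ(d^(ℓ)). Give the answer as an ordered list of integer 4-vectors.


Via rank(M_{q-1}∘⋯∘M_p): M ≅ I[1,1], I[1,2], I[3,4], I[4,4]^2.
μ_θ-semistable layers: μ^(1)=29; μ^(2)=1; μ^(3)=-6; μ^(4)=-13

((0, 1, 0, 0); (0, 0, 0, 3); (0, 0, 1, 0); (2, 0, 0, 0))


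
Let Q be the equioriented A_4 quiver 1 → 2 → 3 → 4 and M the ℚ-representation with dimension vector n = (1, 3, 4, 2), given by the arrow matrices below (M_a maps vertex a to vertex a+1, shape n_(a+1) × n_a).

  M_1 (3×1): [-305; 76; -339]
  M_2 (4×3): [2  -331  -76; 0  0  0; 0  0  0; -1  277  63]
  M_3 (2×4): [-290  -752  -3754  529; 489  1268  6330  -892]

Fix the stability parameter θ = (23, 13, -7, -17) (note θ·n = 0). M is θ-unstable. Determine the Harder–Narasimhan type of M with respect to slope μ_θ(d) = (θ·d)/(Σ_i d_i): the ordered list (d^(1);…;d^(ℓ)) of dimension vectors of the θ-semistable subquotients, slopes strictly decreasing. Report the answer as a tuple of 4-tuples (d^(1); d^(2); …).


Interval decomposition of M: I[1,4], I[2,2], I[2,4], I[3,3]^2.
HN type (ℓ=4): μ^(1)=13; μ^(2)=3; μ^(3)=-11/3; μ^(4)=-7

((0, 1, 0, 0); (1, 1, 1, 1); (0, 1, 1, 1); (0, 0, 2, 0))


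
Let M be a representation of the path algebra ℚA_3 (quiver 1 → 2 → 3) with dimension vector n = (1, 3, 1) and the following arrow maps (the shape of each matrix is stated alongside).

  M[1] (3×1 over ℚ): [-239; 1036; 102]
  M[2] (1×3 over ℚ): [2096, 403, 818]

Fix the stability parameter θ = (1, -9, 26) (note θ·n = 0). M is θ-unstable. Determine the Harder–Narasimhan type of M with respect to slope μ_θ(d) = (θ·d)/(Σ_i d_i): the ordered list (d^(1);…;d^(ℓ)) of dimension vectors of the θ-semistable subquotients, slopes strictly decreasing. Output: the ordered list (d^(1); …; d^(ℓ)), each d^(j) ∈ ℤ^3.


Via rank(M_{q-1}∘⋯∘M_p): M ≅ I[1,2], I[2,2], I[2,3].
μ_θ-semistable layers: μ^(1)=26; μ^(2)=-4; μ^(3)=-9

((0, 0, 1); (1, 1, 0); (0, 2, 0))


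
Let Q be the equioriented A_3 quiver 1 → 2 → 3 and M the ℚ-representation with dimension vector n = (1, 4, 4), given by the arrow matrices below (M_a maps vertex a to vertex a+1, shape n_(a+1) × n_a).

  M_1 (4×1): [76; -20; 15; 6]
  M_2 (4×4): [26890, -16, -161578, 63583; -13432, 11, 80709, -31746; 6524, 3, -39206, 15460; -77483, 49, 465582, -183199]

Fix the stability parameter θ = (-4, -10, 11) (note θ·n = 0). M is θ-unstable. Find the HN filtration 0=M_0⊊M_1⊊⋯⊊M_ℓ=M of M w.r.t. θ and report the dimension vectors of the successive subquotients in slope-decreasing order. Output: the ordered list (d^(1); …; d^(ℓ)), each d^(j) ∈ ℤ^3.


Barcode: M ≅ I[1,3], I[2,3]^3. HN layers by μ_θ (3 steps, strictly decreasing):
  μ^(1)=11; μ^(2)=-7; μ^(3)=-10

((0, 0, 4); (1, 1, 0); (0, 3, 0))


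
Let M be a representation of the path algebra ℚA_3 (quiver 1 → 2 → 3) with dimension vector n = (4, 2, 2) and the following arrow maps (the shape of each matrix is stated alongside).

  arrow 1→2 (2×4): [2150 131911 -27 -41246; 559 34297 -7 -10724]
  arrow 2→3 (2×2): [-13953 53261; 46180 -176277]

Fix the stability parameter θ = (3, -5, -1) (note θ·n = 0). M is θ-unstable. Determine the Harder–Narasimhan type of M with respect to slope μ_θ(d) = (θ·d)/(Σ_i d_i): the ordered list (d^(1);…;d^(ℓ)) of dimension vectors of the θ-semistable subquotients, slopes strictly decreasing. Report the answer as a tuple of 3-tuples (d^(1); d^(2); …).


Barcode: M ≅ I[1,1]^2, I[1,3]^2. HN layers by μ_θ (2 steps, strictly decreasing):
  μ^(1)=3; μ^(2)=-1

((2, 0, 0); (2, 2, 2))


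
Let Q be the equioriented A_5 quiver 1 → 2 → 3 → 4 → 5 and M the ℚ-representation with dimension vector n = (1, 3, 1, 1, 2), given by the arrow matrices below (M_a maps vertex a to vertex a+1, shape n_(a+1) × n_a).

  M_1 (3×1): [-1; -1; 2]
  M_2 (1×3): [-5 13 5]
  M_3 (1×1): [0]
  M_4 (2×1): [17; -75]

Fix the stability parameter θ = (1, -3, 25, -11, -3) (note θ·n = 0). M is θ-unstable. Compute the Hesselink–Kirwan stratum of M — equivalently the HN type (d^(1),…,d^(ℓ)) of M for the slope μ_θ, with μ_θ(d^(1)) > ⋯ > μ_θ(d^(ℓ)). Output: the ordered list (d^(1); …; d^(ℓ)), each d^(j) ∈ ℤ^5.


Interval decomposition of M: I[1,3], I[2,2]^2, I[4,5], I[5,5].
HN type (ℓ=4): μ^(1)=25; μ^(2)=-1; μ^(3)=-3; μ^(4)=-11

((0, 0, 1, 0, 0); (1, 1, 0, 0, 0); (0, 2, 0, 0, 2); (0, 0, 0, 1, 0))


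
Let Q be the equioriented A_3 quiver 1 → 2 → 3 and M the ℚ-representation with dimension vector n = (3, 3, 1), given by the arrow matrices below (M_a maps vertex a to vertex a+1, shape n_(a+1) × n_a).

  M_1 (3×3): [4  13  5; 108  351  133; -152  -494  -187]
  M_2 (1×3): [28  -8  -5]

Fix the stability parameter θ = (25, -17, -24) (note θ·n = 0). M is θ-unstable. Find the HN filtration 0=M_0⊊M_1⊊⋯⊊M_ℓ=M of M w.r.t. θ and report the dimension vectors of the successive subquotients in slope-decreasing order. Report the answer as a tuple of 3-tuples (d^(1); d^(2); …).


Barcode: M ≅ I[1,1], I[1,2], I[1,3], I[2,2]. HN layers by μ_θ (4 steps, strictly decreasing):
  μ^(1)=25; μ^(2)=4; μ^(3)=-16/3; μ^(4)=-17

((1, 0, 0); (1, 1, 0); (1, 1, 1); (0, 1, 0))


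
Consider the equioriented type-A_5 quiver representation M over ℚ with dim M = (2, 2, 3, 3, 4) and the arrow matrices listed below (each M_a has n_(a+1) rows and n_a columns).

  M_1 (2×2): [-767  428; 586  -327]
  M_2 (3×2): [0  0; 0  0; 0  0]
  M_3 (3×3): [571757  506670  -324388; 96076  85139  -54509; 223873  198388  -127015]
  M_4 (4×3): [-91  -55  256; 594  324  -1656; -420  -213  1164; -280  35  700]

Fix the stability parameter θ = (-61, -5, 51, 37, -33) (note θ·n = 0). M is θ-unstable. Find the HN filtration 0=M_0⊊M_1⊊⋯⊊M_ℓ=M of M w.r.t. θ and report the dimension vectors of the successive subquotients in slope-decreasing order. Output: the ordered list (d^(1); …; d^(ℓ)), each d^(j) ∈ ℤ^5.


Interval decomposition of M: I[1,2]^2, I[3,4], I[3,5]^2, I[5,5]^2.
HN type (ℓ=5): μ^(1)=44; μ^(2)=55/3; μ^(3)=-5; μ^(4)=-33; μ^(5)=-61

((0, 0, 1, 1, 0); (0, 0, 2, 2, 2); (0, 2, 0, 0, 0); (0, 0, 0, 0, 2); (2, 0, 0, 0, 0))


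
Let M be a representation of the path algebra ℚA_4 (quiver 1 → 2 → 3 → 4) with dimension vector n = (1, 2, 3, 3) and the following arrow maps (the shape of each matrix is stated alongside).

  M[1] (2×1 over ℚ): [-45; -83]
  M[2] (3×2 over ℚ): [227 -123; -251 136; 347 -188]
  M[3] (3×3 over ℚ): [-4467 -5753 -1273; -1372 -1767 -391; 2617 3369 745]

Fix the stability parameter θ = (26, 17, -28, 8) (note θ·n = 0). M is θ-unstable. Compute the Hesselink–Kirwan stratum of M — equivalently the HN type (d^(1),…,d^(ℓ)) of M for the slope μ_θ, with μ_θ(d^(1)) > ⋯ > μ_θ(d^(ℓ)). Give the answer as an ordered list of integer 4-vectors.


Barcode: M ≅ I[1,4], I[2,4], I[3,3], I[4,4]. HN layers by μ_θ (4 steps, strictly decreasing):
  μ^(1)=8; μ^(2)=5; μ^(3)=-11/2; μ^(4)=-28

((0, 0, 0, 3); (1, 1, 1, 0); (0, 1, 1, 0); (0, 0, 1, 0))


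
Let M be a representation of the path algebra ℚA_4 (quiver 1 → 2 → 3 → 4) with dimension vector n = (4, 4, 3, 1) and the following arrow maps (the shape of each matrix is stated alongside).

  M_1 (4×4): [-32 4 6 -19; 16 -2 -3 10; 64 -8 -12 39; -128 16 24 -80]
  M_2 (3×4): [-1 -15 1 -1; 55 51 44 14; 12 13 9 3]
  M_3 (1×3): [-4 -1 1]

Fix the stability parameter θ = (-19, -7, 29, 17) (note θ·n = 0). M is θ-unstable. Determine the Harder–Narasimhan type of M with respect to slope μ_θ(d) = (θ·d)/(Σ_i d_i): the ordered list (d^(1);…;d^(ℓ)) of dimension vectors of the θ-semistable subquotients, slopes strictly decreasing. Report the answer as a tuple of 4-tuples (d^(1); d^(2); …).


Barcode: M ≅ I[1,1]^2, I[1,3]^2, I[2,2], I[2,4]. HN layers by μ_θ (4 steps, strictly decreasing):
  μ^(1)=29; μ^(2)=23; μ^(3)=-7; μ^(4)=-19

((0, 0, 2, 0); (0, 0, 1, 1); (0, 4, 0, 0); (4, 0, 0, 0))


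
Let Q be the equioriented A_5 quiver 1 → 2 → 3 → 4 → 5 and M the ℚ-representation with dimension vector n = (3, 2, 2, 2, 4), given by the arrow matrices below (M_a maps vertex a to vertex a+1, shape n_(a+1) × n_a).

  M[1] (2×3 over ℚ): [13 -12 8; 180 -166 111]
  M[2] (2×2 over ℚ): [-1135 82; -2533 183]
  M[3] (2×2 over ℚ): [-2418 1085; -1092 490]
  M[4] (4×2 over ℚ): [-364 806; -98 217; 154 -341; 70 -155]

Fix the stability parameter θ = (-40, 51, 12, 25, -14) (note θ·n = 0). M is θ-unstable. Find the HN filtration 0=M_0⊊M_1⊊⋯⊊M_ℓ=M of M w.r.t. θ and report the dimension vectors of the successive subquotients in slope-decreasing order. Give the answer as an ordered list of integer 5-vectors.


Interval decomposition of M: I[1,1], I[1,3], I[1,4], I[4,5], I[5,5]^3.
HN type (ℓ=5): μ^(1)=63/2; μ^(2)=88/3; μ^(3)=11/2; μ^(4)=-14; μ^(5)=-40

((0, 1, 1, 0, 0); (0, 1, 1, 1, 0); (0, 0, 0, 1, 1); (0, 0, 0, 0, 3); (3, 0, 0, 0, 0))


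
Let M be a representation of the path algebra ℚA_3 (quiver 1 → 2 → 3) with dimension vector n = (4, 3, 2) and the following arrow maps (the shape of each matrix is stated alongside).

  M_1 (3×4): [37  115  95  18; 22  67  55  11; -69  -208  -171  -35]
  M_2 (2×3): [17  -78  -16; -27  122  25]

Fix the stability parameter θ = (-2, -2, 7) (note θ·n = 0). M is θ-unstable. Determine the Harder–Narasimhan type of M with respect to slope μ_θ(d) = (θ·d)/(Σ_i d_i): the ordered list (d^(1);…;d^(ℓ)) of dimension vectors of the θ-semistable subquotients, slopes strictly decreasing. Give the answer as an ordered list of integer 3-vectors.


Interval decomposition of M: I[1,1], I[1,2], I[1,3]^2.
HN type (ℓ=2): μ^(1)=7; μ^(2)=-2

((0, 0, 2); (4, 3, 0))


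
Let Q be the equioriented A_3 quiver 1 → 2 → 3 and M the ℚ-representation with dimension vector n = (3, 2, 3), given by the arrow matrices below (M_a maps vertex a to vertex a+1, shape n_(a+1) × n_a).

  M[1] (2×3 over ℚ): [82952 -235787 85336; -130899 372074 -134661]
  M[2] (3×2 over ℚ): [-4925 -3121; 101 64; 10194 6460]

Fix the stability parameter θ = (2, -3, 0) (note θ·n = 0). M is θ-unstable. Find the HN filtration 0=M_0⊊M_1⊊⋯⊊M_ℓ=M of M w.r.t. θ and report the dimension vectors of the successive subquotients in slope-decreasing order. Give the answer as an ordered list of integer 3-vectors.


Via rank(M_{q-1}∘⋯∘M_p): M ≅ I[1,1], I[1,3]^2, I[3,3].
μ_θ-semistable layers: μ^(1)=2; μ^(2)=0; μ^(3)=-1/2

((1, 0, 0); (0, 0, 3); (2, 2, 0))


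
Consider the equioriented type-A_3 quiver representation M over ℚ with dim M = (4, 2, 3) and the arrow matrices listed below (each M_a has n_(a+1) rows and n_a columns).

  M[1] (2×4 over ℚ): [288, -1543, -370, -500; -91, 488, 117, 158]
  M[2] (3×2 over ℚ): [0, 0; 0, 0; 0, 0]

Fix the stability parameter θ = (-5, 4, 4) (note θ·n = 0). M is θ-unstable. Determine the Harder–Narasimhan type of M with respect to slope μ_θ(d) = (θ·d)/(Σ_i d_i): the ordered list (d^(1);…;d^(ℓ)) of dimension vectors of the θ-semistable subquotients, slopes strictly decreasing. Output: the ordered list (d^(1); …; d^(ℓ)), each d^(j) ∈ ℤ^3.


Barcode: M ≅ I[1,1]^2, I[1,2]^2, I[3,3]^3. HN layers by μ_θ (2 steps, strictly decreasing):
  μ^(1)=4; μ^(2)=-5

((0, 2, 3); (4, 0, 0))


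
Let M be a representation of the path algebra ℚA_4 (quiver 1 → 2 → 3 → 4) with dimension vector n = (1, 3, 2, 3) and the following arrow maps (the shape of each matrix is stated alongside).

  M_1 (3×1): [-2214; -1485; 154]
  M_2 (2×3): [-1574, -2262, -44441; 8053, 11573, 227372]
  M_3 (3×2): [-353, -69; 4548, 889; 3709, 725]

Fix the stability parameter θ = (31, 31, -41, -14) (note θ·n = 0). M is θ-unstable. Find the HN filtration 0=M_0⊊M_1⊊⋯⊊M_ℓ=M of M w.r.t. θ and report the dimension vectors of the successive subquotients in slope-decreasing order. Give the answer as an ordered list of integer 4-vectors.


Barcode: M ≅ I[1,4], I[2,2], I[2,4], I[4,4]. HN layers by μ_θ (4 steps, strictly decreasing):
  μ^(1)=31; μ^(2)=7/4; μ^(3)=-8; μ^(4)=-14

((0, 1, 0, 0); (1, 1, 1, 1); (0, 1, 1, 1); (0, 0, 0, 1))


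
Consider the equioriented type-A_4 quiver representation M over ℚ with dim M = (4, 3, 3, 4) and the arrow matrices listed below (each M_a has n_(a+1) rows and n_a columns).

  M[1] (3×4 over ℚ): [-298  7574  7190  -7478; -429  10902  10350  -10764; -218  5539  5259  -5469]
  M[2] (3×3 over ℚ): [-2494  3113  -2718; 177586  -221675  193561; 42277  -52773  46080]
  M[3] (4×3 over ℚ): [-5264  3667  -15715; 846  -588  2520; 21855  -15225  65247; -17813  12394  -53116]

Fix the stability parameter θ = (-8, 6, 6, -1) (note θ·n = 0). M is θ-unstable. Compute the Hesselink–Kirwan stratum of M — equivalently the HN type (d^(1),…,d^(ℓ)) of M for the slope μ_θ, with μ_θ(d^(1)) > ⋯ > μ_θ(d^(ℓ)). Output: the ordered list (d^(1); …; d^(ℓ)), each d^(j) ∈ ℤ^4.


Via rank(M_{q-1}∘⋯∘M_p): M ≅ I[1,1]^2, I[1,4]^2, I[2,3], I[4,4]^2.
μ_θ-semistable layers: μ^(1)=6; μ^(2)=11/3; μ^(3)=-1; μ^(4)=-8

((0, 1, 1, 0); (0, 2, 2, 2); (0, 0, 0, 2); (4, 0, 0, 0))


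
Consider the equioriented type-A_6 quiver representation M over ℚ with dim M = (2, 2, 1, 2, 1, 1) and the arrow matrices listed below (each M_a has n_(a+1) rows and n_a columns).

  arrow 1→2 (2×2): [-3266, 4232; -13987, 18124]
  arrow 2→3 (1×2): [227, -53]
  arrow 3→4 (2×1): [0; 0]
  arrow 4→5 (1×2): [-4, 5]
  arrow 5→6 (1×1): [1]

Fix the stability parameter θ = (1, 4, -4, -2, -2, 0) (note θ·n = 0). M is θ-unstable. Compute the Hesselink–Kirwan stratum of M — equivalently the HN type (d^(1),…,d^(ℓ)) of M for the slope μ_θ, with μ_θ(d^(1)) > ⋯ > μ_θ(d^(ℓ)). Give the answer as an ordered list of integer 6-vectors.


Barcode: M ≅ I[1,1], I[1,3], I[2,2], I[4,4], I[4,6]. HN layers by μ_θ (5 steps, strictly decreasing):
  μ^(1)=4; μ^(2)=1; μ^(3)=1/3; μ^(4)=0; μ^(5)=-2

((0, 1, 0, 0, 0, 0); (1, 0, 0, 0, 0, 0); (1, 1, 1, 0, 0, 0); (0, 0, 0, 0, 0, 1); (0, 0, 0, 2, 1, 0))


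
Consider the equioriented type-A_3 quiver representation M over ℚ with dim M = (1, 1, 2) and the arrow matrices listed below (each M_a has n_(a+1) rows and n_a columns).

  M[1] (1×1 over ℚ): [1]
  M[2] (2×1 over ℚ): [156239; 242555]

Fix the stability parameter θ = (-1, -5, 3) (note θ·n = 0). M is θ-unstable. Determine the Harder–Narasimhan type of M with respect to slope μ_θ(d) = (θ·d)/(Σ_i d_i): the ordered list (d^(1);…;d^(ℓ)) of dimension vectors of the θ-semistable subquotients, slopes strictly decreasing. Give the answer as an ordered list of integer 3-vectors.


Via rank(M_{q-1}∘⋯∘M_p): M ≅ I[1,3], I[3,3].
μ_θ-semistable layers: μ^(1)=3; μ^(2)=-3

((0, 0, 2); (1, 1, 0))


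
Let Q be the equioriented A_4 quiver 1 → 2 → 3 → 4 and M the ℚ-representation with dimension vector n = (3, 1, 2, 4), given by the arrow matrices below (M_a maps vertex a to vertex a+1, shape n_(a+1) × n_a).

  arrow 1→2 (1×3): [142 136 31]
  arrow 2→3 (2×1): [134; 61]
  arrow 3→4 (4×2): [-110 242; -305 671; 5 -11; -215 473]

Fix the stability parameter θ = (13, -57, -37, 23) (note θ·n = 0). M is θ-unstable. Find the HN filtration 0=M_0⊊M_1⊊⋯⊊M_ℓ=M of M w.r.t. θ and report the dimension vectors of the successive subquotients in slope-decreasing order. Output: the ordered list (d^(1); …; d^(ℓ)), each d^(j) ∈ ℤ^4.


Interval decomposition of M: I[1,1]^2, I[1,4], I[3,3], I[4,4]^3.
HN type (ℓ=4): μ^(1)=23; μ^(2)=13; μ^(3)=-27; μ^(4)=-37

((0, 0, 0, 4); (2, 0, 0, 0); (1, 1, 1, 0); (0, 0, 1, 0))


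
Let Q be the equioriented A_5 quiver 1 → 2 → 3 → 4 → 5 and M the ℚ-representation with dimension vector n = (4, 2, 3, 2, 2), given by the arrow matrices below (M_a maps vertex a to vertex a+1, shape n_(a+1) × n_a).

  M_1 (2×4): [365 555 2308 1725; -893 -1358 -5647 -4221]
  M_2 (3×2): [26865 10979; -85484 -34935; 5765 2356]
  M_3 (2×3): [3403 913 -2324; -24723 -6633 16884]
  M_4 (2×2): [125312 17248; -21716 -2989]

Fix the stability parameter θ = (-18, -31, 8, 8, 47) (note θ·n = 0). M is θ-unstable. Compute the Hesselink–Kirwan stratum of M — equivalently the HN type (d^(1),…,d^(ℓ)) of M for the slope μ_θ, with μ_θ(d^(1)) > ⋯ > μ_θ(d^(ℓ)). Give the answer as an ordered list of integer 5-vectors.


Via rank(M_{q-1}∘⋯∘M_p): M ≅ I[1,1]^2, I[1,3], I[1,5], I[3,3], I[4,4], I[5,5].
μ_θ-semistable layers: μ^(1)=47; μ^(2)=8; μ^(3)=-18; μ^(4)=-49/2

((0, 0, 0, 0, 2); (0, 0, 3, 2, 0); (2, 0, 0, 0, 0); (2, 2, 0, 0, 0))


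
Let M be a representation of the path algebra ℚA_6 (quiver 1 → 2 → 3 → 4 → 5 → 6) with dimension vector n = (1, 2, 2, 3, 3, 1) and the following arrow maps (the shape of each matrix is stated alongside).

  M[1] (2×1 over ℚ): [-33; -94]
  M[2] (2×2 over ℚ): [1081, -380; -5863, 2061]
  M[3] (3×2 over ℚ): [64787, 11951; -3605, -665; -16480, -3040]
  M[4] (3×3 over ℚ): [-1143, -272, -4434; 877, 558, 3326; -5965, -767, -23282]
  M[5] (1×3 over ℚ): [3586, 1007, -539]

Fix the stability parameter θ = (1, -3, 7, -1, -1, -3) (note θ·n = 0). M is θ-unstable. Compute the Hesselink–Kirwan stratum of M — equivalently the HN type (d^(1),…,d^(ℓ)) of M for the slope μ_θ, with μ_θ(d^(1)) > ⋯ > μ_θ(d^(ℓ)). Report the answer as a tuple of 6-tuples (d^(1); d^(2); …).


Via rank(M_{q-1}∘⋯∘M_p): M ≅ I[1,6], I[2,3], I[4,4], I[4,5], I[5,5].
μ_θ-semistable layers: μ^(1)=7; μ^(2)=1/2; μ^(3)=-1; μ^(4)=-3

((0, 0, 1, 0, 0, 0); (0, 0, 1, 1, 1, 1); (1, 1, 0, 2, 2, 0); (0, 1, 0, 0, 0, 0))


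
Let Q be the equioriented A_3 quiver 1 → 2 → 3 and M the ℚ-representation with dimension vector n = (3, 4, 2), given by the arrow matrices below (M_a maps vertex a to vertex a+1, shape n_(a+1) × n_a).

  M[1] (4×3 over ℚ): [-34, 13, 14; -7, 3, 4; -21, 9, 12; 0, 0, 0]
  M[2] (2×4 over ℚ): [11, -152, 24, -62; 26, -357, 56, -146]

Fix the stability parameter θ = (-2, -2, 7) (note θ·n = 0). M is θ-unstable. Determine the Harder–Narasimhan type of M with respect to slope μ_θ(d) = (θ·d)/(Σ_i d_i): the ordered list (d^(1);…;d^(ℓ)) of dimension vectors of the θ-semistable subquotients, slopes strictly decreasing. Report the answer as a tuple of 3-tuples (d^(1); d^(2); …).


Via rank(M_{q-1}∘⋯∘M_p): M ≅ I[1,1], I[1,3]^2, I[2,2]^2.
μ_θ-semistable layers: μ^(1)=7; μ^(2)=-2

((0, 0, 2); (3, 4, 0))


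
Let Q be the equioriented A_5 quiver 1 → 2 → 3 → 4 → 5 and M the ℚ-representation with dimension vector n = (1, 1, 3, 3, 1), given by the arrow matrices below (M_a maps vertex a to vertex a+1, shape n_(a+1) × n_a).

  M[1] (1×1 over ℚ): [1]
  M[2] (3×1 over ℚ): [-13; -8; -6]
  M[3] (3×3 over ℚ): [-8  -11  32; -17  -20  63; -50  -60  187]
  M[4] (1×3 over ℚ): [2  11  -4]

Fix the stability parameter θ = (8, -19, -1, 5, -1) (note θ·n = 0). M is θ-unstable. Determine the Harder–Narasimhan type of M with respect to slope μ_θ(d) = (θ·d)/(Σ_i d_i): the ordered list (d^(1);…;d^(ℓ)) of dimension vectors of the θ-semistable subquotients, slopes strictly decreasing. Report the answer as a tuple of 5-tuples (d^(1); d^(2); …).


Barcode: M ≅ I[1,5], I[3,4]^2. HN layers by μ_θ (4 steps, strictly decreasing):
  μ^(1)=5; μ^(2)=2; μ^(3)=-1; μ^(4)=-11/2

((0, 0, 0, 2, 0); (0, 0, 0, 1, 1); (0, 0, 3, 0, 0); (1, 1, 0, 0, 0))


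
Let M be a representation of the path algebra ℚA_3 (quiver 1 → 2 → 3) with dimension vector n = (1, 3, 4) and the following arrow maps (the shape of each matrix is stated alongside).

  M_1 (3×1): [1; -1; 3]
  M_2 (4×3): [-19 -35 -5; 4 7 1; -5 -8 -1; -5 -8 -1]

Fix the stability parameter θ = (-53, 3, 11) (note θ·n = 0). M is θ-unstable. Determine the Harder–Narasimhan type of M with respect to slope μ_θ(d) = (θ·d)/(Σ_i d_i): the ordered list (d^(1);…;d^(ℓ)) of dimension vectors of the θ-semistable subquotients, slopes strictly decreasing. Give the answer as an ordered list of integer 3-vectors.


Via rank(M_{q-1}∘⋯∘M_p): M ≅ I[1,3], I[2,3]^2, I[3,3].
μ_θ-semistable layers: μ^(1)=11; μ^(2)=3; μ^(3)=-53

((0, 0, 4); (0, 3, 0); (1, 0, 0))


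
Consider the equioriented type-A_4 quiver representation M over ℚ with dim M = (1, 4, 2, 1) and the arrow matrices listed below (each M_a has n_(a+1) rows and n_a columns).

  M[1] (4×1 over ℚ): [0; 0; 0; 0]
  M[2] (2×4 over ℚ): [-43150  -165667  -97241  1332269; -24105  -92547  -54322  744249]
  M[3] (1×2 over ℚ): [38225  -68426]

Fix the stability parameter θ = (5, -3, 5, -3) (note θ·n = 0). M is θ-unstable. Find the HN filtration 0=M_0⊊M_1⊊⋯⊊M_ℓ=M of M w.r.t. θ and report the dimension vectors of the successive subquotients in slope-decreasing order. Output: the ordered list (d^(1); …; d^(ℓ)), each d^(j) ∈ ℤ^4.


Via rank(M_{q-1}∘⋯∘M_p): M ≅ I[1,1], I[2,2]^2, I[2,3], I[2,4].
μ_θ-semistable layers: μ^(1)=5; μ^(2)=1; μ^(3)=-3

((1, 0, 1, 0); (0, 0, 1, 1); (0, 4, 0, 0))


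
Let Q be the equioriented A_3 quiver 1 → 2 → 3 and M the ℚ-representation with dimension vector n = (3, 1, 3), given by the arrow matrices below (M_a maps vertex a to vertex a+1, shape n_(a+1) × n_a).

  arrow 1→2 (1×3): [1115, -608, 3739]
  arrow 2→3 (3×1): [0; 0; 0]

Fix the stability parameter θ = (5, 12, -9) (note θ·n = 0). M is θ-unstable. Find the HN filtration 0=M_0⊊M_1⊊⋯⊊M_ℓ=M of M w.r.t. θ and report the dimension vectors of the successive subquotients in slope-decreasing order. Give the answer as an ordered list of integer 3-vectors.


Barcode: M ≅ I[1,1]^2, I[1,2], I[3,3]^3. HN layers by μ_θ (3 steps, strictly decreasing):
  μ^(1)=12; μ^(2)=5; μ^(3)=-9

((0, 1, 0); (3, 0, 0); (0, 0, 3))


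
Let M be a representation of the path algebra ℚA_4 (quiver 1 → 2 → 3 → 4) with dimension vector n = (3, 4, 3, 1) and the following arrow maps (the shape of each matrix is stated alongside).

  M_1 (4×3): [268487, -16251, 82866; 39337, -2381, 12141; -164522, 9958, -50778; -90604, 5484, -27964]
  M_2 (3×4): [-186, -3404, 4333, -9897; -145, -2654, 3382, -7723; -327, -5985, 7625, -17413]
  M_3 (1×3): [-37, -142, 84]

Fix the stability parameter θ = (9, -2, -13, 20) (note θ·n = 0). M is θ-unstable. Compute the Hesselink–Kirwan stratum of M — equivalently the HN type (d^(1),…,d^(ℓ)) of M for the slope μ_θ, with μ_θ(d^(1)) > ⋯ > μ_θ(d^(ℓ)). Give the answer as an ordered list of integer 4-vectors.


Barcode: M ≅ I[1,3]^2, I[1,4], I[2,2]. HN layers by μ_θ (2 steps, strictly decreasing):
  μ^(1)=20; μ^(2)=-2

((0, 0, 0, 1); (3, 4, 3, 0))


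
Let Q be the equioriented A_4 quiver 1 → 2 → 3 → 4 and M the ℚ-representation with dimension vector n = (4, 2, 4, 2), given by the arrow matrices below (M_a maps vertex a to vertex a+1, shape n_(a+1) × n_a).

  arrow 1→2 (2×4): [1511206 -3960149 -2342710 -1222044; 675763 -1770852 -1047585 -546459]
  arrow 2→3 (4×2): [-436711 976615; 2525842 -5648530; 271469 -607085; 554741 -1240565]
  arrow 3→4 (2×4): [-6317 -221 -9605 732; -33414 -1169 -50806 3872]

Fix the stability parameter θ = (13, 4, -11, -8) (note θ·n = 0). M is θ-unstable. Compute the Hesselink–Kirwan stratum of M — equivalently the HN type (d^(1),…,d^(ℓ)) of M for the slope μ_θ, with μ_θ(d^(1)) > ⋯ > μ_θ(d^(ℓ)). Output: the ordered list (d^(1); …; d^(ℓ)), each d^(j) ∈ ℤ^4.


Via rank(M_{q-1}∘⋯∘M_p): M ≅ I[1,1]^2, I[1,2], I[1,4], I[3,3]^2, I[3,4].
μ_θ-semistable layers: μ^(1)=13; μ^(2)=17/2; μ^(3)=-1/2; μ^(4)=-8; μ^(5)=-11

((2, 0, 0, 0); (1, 1, 0, 0); (1, 1, 1, 1); (0, 0, 0, 1); (0, 0, 3, 0))


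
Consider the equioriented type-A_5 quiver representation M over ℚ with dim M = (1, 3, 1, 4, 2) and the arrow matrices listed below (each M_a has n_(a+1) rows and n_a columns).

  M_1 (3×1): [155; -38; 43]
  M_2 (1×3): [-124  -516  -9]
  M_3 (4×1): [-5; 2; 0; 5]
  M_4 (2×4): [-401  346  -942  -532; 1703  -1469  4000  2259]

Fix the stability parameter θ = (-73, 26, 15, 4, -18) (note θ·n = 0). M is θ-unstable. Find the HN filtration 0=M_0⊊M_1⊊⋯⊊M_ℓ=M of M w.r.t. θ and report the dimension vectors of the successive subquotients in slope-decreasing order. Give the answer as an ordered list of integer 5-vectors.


Via rank(M_{q-1}∘⋯∘M_p): M ≅ I[1,5], I[2,2]^2, I[4,4]^2, I[4,5].
μ_θ-semistable layers: μ^(1)=26; μ^(2)=27/4; μ^(3)=4; μ^(4)=-7; μ^(5)=-73

((0, 2, 0, 0, 0); (0, 1, 1, 1, 1); (0, 0, 0, 2, 0); (0, 0, 0, 1, 1); (1, 0, 0, 0, 0))


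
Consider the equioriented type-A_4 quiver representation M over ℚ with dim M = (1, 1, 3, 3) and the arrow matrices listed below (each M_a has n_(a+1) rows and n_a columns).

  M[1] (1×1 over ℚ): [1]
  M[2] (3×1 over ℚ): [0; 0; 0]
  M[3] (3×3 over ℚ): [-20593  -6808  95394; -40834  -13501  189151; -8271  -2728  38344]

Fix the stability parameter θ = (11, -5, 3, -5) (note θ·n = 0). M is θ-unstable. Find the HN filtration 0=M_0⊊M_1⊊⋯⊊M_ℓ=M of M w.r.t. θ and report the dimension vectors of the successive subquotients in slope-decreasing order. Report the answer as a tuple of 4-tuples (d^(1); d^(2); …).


Barcode: M ≅ I[1,2], I[3,4]^3. HN layers by μ_θ (2 steps, strictly decreasing):
  μ^(1)=3; μ^(2)=-1

((1, 1, 0, 0); (0, 0, 3, 3))


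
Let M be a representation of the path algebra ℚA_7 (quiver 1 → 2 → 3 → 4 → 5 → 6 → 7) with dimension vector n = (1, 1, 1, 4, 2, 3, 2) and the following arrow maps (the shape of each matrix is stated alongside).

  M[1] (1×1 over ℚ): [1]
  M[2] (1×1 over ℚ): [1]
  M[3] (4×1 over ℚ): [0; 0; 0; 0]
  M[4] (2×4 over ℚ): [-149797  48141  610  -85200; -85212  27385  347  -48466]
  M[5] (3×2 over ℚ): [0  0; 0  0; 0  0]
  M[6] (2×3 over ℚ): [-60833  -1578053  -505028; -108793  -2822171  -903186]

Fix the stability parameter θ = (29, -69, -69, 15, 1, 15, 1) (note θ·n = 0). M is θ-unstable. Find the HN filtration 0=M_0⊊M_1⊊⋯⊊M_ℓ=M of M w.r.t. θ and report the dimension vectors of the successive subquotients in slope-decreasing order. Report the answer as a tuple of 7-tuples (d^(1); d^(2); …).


Barcode: M ≅ I[1,3], I[4,4]^2, I[4,5]^2, I[6,6], I[6,7]^2. HN layers by μ_θ (3 steps, strictly decreasing):
  μ^(1)=15; μ^(2)=8; μ^(3)=-109/3

((0, 0, 0, 2, 0, 1, 0); (0, 0, 0, 2, 2, 2, 2); (1, 1, 1, 0, 0, 0, 0))


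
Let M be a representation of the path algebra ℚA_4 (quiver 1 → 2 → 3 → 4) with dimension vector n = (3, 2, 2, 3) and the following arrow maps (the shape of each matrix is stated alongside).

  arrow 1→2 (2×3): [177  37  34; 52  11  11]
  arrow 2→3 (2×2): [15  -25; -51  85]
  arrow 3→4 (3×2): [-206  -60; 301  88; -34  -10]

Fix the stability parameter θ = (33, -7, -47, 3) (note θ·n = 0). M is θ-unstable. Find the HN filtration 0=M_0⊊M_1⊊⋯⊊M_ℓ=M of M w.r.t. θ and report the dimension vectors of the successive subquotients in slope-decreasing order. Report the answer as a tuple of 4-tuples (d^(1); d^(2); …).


Interval decomposition of M: I[1,1], I[1,2], I[1,4], I[3,4], I[4,4].
HN type (ℓ=5): μ^(1)=33; μ^(2)=13; μ^(3)=3; μ^(4)=-7; μ^(5)=-47

((1, 0, 0, 0); (1, 1, 0, 0); (0, 0, 0, 3); (1, 1, 1, 0); (0, 0, 1, 0))


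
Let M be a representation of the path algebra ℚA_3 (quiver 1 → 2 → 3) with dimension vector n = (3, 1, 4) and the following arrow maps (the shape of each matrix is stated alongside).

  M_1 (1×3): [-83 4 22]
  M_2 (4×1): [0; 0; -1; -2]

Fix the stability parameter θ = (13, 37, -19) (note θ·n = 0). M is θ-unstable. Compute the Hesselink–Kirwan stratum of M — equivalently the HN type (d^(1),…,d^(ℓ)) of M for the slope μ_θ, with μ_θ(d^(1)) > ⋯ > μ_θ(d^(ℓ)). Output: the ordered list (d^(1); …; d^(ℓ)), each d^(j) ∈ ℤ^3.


Interval decomposition of M: I[1,1]^2, I[1,3], I[3,3]^3.
HN type (ℓ=3): μ^(1)=13; μ^(2)=31/3; μ^(3)=-19

((2, 0, 0); (1, 1, 1); (0, 0, 3))


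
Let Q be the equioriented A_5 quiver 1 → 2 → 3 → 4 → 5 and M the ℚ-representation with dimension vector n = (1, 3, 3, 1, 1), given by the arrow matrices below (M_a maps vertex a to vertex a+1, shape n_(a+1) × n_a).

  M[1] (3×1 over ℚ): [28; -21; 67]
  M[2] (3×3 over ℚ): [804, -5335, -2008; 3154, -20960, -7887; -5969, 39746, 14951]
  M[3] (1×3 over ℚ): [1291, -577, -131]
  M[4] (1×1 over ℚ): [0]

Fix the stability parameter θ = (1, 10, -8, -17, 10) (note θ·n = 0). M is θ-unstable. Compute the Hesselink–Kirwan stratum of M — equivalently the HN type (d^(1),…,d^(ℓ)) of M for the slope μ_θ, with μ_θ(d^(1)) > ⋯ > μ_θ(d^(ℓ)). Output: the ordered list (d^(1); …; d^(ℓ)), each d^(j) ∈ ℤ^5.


Via rank(M_{q-1}∘⋯∘M_p): M ≅ I[1,4], I[2,3]^2, I[5,5].
μ_θ-semistable layers: μ^(1)=10; μ^(2)=1; μ^(3)=-7/2

((0, 0, 0, 0, 1); (0, 2, 2, 0, 0); (1, 1, 1, 1, 0))


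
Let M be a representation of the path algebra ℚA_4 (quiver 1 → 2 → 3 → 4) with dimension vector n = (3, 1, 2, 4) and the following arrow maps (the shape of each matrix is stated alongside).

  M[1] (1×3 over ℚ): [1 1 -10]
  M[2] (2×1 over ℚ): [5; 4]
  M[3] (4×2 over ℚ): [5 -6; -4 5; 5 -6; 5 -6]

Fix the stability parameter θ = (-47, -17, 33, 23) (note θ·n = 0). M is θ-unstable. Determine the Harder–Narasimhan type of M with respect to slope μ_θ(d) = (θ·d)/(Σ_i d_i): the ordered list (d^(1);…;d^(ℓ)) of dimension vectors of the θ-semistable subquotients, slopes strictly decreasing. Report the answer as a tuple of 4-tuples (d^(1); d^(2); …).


Interval decomposition of M: I[1,1]^2, I[1,4], I[3,4], I[4,4]^2.
HN type (ℓ=4): μ^(1)=28; μ^(2)=23; μ^(3)=-17; μ^(4)=-47

((0, 0, 2, 2); (0, 0, 0, 2); (0, 1, 0, 0); (3, 0, 0, 0))


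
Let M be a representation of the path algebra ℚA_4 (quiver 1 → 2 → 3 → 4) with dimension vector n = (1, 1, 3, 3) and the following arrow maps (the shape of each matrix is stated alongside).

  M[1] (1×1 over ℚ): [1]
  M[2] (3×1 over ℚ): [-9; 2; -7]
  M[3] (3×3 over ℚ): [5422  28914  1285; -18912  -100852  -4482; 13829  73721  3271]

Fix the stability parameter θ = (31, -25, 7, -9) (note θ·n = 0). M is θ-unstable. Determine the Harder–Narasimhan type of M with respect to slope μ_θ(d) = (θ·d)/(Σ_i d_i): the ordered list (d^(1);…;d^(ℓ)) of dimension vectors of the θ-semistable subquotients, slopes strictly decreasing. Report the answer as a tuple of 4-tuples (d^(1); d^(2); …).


Via rank(M_{q-1}∘⋯∘M_p): M ≅ I[1,4], I[3,4]^2.
μ_θ-semistable layers: μ^(1)=1; μ^(2)=-1

((1, 1, 1, 1); (0, 0, 2, 2))


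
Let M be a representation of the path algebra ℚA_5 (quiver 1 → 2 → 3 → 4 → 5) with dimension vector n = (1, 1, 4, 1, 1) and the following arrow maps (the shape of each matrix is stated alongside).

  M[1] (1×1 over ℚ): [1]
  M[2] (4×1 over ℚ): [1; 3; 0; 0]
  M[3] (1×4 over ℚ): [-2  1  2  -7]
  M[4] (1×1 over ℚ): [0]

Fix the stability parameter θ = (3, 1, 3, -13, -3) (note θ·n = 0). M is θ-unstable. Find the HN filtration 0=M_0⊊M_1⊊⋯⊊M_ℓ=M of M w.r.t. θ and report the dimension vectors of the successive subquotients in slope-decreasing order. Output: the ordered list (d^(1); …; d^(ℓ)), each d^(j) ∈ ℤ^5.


Via rank(M_{q-1}∘⋯∘M_p): M ≅ I[1,4], I[3,3]^3, I[5,5].
μ_θ-semistable layers: μ^(1)=3; μ^(2)=-3/2; μ^(3)=-3

((0, 0, 3, 0, 0); (1, 1, 1, 1, 0); (0, 0, 0, 0, 1))


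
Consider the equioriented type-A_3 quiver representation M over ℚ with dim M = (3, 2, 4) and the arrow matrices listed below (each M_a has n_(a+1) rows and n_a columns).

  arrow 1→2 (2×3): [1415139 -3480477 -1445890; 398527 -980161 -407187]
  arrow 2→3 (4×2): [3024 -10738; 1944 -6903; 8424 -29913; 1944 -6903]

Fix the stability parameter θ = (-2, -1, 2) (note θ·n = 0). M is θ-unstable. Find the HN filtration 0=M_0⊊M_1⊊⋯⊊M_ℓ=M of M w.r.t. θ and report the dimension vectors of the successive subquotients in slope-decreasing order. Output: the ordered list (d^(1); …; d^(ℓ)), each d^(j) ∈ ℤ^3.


Barcode: M ≅ I[1,1], I[1,2], I[1,3], I[3,3]^3. HN layers by μ_θ (3 steps, strictly decreasing):
  μ^(1)=2; μ^(2)=-1; μ^(3)=-2

((0, 0, 4); (0, 2, 0); (3, 0, 0))


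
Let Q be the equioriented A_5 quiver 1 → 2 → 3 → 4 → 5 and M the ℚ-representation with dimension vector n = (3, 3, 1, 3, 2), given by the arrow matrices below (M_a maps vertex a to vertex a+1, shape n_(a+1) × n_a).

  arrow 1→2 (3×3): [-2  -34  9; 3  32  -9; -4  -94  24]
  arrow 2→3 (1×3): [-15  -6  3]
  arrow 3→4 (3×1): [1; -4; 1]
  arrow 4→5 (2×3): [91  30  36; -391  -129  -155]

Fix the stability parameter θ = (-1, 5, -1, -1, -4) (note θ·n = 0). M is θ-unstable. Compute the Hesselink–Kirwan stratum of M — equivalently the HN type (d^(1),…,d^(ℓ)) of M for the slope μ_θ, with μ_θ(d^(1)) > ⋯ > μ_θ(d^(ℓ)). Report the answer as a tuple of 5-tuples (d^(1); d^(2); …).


Barcode: M ≅ I[1,2]^2, I[1,5], I[4,4], I[4,5]. HN layers by μ_θ (4 steps, strictly decreasing):
  μ^(1)=5; μ^(2)=-1/4; μ^(3)=-1; μ^(4)=-5/2

((0, 2, 0, 0, 0); (0, 1, 1, 1, 1); (3, 0, 0, 1, 0); (0, 0, 0, 1, 1))


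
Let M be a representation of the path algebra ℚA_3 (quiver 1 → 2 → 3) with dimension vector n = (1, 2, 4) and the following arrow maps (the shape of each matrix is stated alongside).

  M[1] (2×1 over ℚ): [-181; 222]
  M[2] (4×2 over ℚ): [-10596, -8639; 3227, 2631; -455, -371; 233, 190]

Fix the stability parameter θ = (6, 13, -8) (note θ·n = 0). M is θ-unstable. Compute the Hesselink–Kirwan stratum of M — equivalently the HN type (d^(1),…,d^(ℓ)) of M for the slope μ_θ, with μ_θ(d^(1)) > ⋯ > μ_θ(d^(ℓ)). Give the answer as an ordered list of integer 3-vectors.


Barcode: M ≅ I[1,3], I[2,3], I[3,3]^2. HN layers by μ_θ (3 steps, strictly decreasing):
  μ^(1)=11/3; μ^(2)=5/2; μ^(3)=-8

((1, 1, 1); (0, 1, 1); (0, 0, 2))


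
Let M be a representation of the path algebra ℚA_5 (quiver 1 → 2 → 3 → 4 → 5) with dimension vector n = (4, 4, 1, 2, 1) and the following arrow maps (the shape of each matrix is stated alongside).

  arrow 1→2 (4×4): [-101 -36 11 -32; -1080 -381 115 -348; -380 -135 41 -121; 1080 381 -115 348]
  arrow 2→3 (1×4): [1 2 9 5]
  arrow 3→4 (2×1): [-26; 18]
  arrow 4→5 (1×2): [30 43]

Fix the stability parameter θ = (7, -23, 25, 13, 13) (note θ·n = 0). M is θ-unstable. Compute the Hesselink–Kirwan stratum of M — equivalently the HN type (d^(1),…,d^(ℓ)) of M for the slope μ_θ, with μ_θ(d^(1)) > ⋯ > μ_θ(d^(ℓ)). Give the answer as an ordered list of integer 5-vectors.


Via rank(M_{q-1}∘⋯∘M_p): M ≅ I[1,1], I[1,2]^2, I[1,5], I[2,2], I[4,4].
μ_θ-semistable layers: μ^(1)=17; μ^(2)=13; μ^(3)=7; μ^(4)=-8; μ^(5)=-23

((0, 0, 1, 1, 1); (0, 0, 0, 1, 0); (1, 0, 0, 0, 0); (3, 3, 0, 0, 0); (0, 1, 0, 0, 0))


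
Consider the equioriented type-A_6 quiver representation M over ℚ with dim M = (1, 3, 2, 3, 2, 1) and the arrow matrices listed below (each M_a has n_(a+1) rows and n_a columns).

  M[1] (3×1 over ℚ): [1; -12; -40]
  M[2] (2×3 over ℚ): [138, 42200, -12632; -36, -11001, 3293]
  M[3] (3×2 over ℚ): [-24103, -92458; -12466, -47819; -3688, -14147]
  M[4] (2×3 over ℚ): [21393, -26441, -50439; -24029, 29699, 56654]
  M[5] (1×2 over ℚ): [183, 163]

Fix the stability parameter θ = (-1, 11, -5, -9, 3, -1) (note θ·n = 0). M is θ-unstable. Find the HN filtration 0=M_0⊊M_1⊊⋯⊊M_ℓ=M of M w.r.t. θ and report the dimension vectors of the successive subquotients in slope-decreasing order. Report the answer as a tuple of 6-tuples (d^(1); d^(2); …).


Via rank(M_{q-1}∘⋯∘M_p): M ≅ I[1,6], I[2,2], I[2,5], I[4,4].
μ_θ-semistable layers: μ^(1)=11; μ^(2)=3; μ^(3)=1; μ^(4)=-1; μ^(5)=-9

((0, 1, 0, 0, 0, 0); (0, 0, 0, 0, 1, 0); (0, 0, 0, 0, 1, 1); (1, 2, 2, 2, 0, 0); (0, 0, 0, 1, 0, 0))


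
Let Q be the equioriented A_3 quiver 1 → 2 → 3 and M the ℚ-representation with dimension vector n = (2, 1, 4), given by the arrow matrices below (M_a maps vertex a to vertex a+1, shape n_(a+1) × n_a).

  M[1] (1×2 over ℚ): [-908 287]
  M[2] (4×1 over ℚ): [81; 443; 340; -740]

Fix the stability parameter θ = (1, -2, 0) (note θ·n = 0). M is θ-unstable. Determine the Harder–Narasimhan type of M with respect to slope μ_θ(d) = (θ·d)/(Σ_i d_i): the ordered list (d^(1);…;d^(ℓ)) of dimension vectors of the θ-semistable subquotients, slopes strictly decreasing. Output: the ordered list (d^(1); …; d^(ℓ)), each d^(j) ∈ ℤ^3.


Interval decomposition of M: I[1,1], I[1,3], I[3,3]^3.
HN type (ℓ=3): μ^(1)=1; μ^(2)=0; μ^(3)=-1/2

((1, 0, 0); (0, 0, 4); (1, 1, 0))


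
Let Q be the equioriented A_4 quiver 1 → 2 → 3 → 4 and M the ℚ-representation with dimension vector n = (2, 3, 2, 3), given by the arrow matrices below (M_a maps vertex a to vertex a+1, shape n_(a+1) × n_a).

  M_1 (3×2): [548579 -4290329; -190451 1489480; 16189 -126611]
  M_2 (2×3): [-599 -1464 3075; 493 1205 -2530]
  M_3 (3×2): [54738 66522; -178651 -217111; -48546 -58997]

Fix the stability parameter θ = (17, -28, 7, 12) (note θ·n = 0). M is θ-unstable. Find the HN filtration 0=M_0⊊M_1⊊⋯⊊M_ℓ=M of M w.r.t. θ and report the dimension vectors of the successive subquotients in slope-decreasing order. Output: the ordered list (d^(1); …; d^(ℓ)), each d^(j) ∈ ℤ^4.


Via rank(M_{q-1}∘⋯∘M_p): M ≅ I[1,4]^2, I[2,2], I[4,4].
μ_θ-semistable layers: μ^(1)=12; μ^(2)=7; μ^(3)=-11/2; μ^(4)=-28

((0, 0, 0, 3); (0, 0, 2, 0); (2, 2, 0, 0); (0, 1, 0, 0))


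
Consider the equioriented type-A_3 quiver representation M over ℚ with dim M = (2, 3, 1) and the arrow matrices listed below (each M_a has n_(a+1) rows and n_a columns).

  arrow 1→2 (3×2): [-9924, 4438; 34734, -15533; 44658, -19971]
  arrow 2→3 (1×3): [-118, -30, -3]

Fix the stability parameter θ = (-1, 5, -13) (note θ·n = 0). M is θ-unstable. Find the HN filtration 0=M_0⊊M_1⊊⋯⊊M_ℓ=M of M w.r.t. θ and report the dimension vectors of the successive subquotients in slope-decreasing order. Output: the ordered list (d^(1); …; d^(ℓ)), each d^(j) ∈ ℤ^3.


Via rank(M_{q-1}∘⋯∘M_p): M ≅ I[1,1], I[1,3], I[2,2]^2.
μ_θ-semistable layers: μ^(1)=5; μ^(2)=-1; μ^(3)=-3

((0, 2, 0); (1, 0, 0); (1, 1, 1))
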